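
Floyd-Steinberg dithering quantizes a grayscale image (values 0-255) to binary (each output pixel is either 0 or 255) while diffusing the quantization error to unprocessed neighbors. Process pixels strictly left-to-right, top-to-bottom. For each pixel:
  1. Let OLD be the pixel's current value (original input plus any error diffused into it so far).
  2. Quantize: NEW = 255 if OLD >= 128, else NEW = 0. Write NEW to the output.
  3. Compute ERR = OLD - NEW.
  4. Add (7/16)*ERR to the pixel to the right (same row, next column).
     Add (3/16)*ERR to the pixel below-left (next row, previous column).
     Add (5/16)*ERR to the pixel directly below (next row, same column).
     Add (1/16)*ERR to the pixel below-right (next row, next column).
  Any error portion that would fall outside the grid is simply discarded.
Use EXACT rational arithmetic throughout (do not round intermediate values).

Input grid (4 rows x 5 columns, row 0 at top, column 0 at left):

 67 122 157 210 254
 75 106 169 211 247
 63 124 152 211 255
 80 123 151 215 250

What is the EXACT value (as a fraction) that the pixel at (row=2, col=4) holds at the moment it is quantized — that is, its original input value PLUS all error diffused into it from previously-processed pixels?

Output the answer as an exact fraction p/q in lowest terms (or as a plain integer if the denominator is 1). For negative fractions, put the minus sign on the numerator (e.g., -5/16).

(0,0): OLD=67 → NEW=0, ERR=67
(0,1): OLD=2421/16 → NEW=255, ERR=-1659/16
(0,2): OLD=28579/256 → NEW=0, ERR=28579/256
(0,3): OLD=1060213/4096 → NEW=255, ERR=15733/4096
(0,4): OLD=16756275/65536 → NEW=255, ERR=44595/65536
(1,0): OLD=19583/256 → NEW=0, ERR=19583/256
(1,1): OLD=270713/2048 → NEW=255, ERR=-251527/2048
(1,2): OLD=9463021/65536 → NEW=255, ERR=-7248659/65536
(1,3): OLD=44804393/262144 → NEW=255, ERR=-22042327/262144
(1,4): OLD=883595611/4194304 → NEW=255, ERR=-185951909/4194304
(2,0): OLD=2093123/32768 → NEW=0, ERR=2093123/32768
(2,1): OLD=102350097/1048576 → NEW=0, ERR=102350097/1048576
(2,2): OLD=2293405043/16777216 → NEW=255, ERR=-1984785037/16777216
(2,3): OLD=31605761705/268435456 → NEW=0, ERR=31605761705/268435456
(2,4): OLD=1234381038687/4294967296 → NEW=255, ERR=139164378207/4294967296
Target (2,4): original=255, with diffused error = 1234381038687/4294967296

Answer: 1234381038687/4294967296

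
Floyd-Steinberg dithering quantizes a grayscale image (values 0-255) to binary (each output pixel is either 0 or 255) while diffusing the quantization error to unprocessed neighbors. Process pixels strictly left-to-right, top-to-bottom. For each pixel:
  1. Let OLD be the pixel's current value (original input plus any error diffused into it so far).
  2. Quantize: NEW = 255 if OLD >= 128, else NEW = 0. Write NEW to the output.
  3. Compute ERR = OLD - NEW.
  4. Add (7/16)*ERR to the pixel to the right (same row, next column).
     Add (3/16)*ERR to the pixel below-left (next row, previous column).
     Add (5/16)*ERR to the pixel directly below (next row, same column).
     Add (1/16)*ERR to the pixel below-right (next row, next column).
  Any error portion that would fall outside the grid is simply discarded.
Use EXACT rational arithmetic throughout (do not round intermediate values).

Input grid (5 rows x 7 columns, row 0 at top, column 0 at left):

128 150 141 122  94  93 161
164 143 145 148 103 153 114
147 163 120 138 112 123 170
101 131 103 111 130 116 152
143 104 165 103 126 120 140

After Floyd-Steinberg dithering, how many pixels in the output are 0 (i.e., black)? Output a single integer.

Answer: 16

Derivation:
(0,0): OLD=128 → NEW=255, ERR=-127
(0,1): OLD=1511/16 → NEW=0, ERR=1511/16
(0,2): OLD=46673/256 → NEW=255, ERR=-18607/256
(0,3): OLD=369463/4096 → NEW=0, ERR=369463/4096
(0,4): OLD=8746625/65536 → NEW=255, ERR=-7965055/65536
(0,5): OLD=41762183/1048576 → NEW=0, ERR=41762183/1048576
(0,6): OLD=2993467057/16777216 → NEW=255, ERR=-1284723023/16777216
(1,0): OLD=36357/256 → NEW=255, ERR=-28923/256
(1,1): OLD=207907/2048 → NEW=0, ERR=207907/2048
(1,2): OLD=12420063/65536 → NEW=255, ERR=-4291617/65536
(1,3): OLD=31511603/262144 → NEW=0, ERR=31511603/262144
(1,4): OLD=2193042809/16777216 → NEW=255, ERR=-2085147271/16777216
(1,5): OLD=11961172681/134217728 → NEW=0, ERR=11961172681/134217728
(1,6): OLD=282497983143/2147483648 → NEW=255, ERR=-265110347097/2147483648
(2,0): OLD=4283697/32768 → NEW=255, ERR=-4072143/32768
(2,1): OLD=126893867/1048576 → NEW=0, ERR=126893867/1048576
(2,2): OLD=3042781249/16777216 → NEW=255, ERR=-1235408831/16777216
(2,3): OLD=15562924153/134217728 → NEW=0, ERR=15562924153/134217728
(2,4): OLD=159035102793/1073741824 → NEW=255, ERR=-114769062327/1073741824
(2,5): OLD=2514144869187/34359738368 → NEW=0, ERR=2514144869187/34359738368
(2,6): OLD=92910734883845/549755813888 → NEW=255, ERR=-47276997657595/549755813888
(3,0): OLD=1423637537/16777216 → NEW=0, ERR=1423637537/16777216
(3,1): OLD=24745426573/134217728 → NEW=255, ERR=-9480094067/134217728
(3,2): OLD=84172495735/1073741824 → NEW=0, ERR=84172495735/1073741824
(3,3): OLD=673829140881/4294967296 → NEW=255, ERR=-421387519599/4294967296
(3,4): OLD=41034047926305/549755813888 → NEW=0, ERR=41034047926305/549755813888
(3,5): OLD=654061981355507/4398046511104 → NEW=255, ERR=-467439878976013/4398046511104
(3,6): OLD=5854700599124973/70368744177664 → NEW=0, ERR=5854700599124973/70368744177664
(4,0): OLD=335595380943/2147483648 → NEW=255, ERR=-212012949297/2147483648
(4,1): OLD=2018175198979/34359738368 → NEW=0, ERR=2018175198979/34359738368
(4,2): OLD=105764330450445/549755813888 → NEW=255, ERR=-34423402090995/549755813888
(4,3): OLD=280772107851167/4398046511104 → NEW=0, ERR=280772107851167/4398046511104
(4,4): OLD=5319703990699309/35184372088832 → NEW=255, ERR=-3652310891952851/35184372088832
(4,5): OLD=69396905947635885/1125899906842624 → NEW=0, ERR=69396905947635885/1125899906842624
(4,6): OLD=3356505571873067467/18014398509481984 → NEW=255, ERR=-1237166048044838453/18014398509481984
Output grid:
  Row 0: #.#.#.#  (3 black, running=3)
  Row 1: #.#.#.#  (3 black, running=6)
  Row 2: #.#.#.#  (3 black, running=9)
  Row 3: .#.#.#.  (4 black, running=13)
  Row 4: #.#.#.#  (3 black, running=16)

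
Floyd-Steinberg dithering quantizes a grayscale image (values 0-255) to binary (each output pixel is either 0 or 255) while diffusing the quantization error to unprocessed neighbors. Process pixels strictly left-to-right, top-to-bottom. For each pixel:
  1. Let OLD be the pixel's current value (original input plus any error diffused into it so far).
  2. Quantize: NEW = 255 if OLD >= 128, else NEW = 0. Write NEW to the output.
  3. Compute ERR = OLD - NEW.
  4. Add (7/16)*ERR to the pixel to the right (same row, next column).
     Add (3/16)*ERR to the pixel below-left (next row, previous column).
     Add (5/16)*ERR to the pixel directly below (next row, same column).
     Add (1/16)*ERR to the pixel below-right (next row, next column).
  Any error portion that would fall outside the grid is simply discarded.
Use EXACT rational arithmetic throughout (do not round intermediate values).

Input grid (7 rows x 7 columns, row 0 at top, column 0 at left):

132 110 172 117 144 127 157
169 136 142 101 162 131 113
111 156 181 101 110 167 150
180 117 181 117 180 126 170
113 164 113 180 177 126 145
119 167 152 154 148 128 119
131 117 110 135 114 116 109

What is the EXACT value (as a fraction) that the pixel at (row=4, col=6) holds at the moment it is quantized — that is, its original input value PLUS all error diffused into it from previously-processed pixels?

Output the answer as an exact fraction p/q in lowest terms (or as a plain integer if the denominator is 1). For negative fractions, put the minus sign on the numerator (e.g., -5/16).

(0,0): OLD=132 → NEW=255, ERR=-123
(0,1): OLD=899/16 → NEW=0, ERR=899/16
(0,2): OLD=50325/256 → NEW=255, ERR=-14955/256
(0,3): OLD=374547/4096 → NEW=0, ERR=374547/4096
(0,4): OLD=12059013/65536 → NEW=255, ERR=-4652667/65536
(0,5): OLD=100600483/1048576 → NEW=0, ERR=100600483/1048576
(0,6): OLD=3338226293/16777216 → NEW=255, ERR=-939963787/16777216
(1,0): OLD=36121/256 → NEW=255, ERR=-29159/256
(1,1): OLD=174255/2048 → NEW=0, ERR=174255/2048
(1,2): OLD=11903067/65536 → NEW=255, ERR=-4808613/65536
(1,3): OLD=21105791/262144 → NEW=0, ERR=21105791/262144
(1,4): OLD=3334343261/16777216 → NEW=255, ERR=-943846819/16777216
(1,5): OLD=16297590765/134217728 → NEW=0, ERR=16297590765/134217728
(1,6): OLD=332027097923/2147483648 → NEW=255, ERR=-215581232317/2147483648
(2,0): OLD=2993653/32768 → NEW=0, ERR=2993653/32768
(2,1): OLD=211479255/1048576 → NEW=255, ERR=-55907625/1048576
(2,2): OLD=2603121733/16777216 → NEW=255, ERR=-1675068347/16777216
(2,3): OLD=9038905181/134217728 → NEW=0, ERR=9038905181/134217728
(2,4): OLD=160720301037/1073741824 → NEW=255, ERR=-113083864083/1073741824
(2,5): OLD=4691153381711/34359738368 → NEW=255, ERR=-4070579902129/34359738368
(2,6): OLD=40894997418777/549755813888 → NEW=0, ERR=40894997418777/549755813888
(3,0): OLD=3331160485/16777216 → NEW=255, ERR=-947029595/16777216
(3,1): OLD=8406338241/134217728 → NEW=0, ERR=8406338241/134217728
(3,2): OLD=200248356819/1073741824 → NEW=255, ERR=-73555808301/1073741824
(3,3): OLD=352563569301/4294967296 → NEW=0, ERR=352563569301/4294967296
(3,4): OLD=90708408147365/549755813888 → NEW=255, ERR=-49479324394075/549755813888
(3,5): OLD=250546055857599/4398046511104 → NEW=0, ERR=250546055857599/4398046511104
(3,6): OLD=14831274570484641/70368744177664 → NEW=255, ERR=-3112755194819679/70368744177664
(4,0): OLD=230003483147/2147483648 → NEW=0, ERR=230003483147/2147483648
(4,1): OLD=7354973895695/34359738368 → NEW=255, ERR=-1406759388145/34359738368
(4,2): OLD=51119710177089/549755813888 → NEW=0, ERR=51119710177089/549755813888
(4,3): OLD=990338426278683/4398046511104 → NEW=255, ERR=-131163434052837/4398046511104
(4,4): OLD=5335306983925345/35184372088832 → NEW=255, ERR=-3636707898726815/35184372088832
(4,5): OLD=95321543041702497/1125899906842624 → NEW=0, ERR=95321543041702497/1125899906842624
(4,6): OLD=3094457959880776183/18014398509481984 → NEW=255, ERR=-1499213660037129737/18014398509481984
Target (4,6): original=145, with diffused error = 3094457959880776183/18014398509481984

Answer: 3094457959880776183/18014398509481984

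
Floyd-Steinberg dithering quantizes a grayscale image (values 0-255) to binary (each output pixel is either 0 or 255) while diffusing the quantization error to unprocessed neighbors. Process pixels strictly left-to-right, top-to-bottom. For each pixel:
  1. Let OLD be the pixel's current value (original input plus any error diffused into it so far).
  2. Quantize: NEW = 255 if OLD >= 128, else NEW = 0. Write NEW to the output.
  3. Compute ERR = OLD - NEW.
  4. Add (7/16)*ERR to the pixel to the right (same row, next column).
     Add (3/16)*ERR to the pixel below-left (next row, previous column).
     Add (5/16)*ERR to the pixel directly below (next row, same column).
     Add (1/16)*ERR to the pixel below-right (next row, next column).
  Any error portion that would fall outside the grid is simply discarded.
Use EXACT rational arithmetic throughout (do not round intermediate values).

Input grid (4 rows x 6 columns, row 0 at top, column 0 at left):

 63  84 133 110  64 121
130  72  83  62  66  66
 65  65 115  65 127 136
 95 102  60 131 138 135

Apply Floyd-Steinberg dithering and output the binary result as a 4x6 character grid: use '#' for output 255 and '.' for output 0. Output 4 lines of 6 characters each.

(0,0): OLD=63 → NEW=0, ERR=63
(0,1): OLD=1785/16 → NEW=0, ERR=1785/16
(0,2): OLD=46543/256 → NEW=255, ERR=-18737/256
(0,3): OLD=319401/4096 → NEW=0, ERR=319401/4096
(0,4): OLD=6430111/65536 → NEW=0, ERR=6430111/65536
(0,5): OLD=171888473/1048576 → NEW=255, ERR=-95498407/1048576
(1,0): OLD=43675/256 → NEW=255, ERR=-21605/256
(1,1): OLD=123197/2048 → NEW=0, ERR=123197/2048
(1,2): OLD=7080449/65536 → NEW=0, ERR=7080449/65536
(1,3): OLD=38655149/262144 → NEW=255, ERR=-28191571/262144
(1,4): OLD=627612583/16777216 → NEW=0, ERR=627612583/16777216
(1,5): OLD=16116264033/268435456 → NEW=0, ERR=16116264033/268435456
(2,0): OLD=1635311/32768 → NEW=0, ERR=1635311/32768
(2,1): OLD=126473781/1048576 → NEW=0, ERR=126473781/1048576
(2,2): OLD=3105910239/16777216 → NEW=255, ERR=-1172279841/16777216
(2,3): OLD=1958237863/134217728 → NEW=0, ERR=1958237863/134217728
(2,4): OLD=642565806709/4294967296 → NEW=255, ERR=-452650853771/4294967296
(2,5): OLD=7627262803587/68719476736 → NEW=0, ERR=7627262803587/68719476736
(3,0): OLD=2234906623/16777216 → NEW=255, ERR=-2043283457/16777216
(3,1): OLD=10257887251/134217728 → NEW=0, ERR=10257887251/134217728
(3,2): OLD=87913196777/1073741824 → NEW=0, ERR=87913196777/1073741824
(3,3): OLD=10119082819643/68719476736 → NEW=255, ERR=-7404383748037/68719476736
(3,4): OLD=43787128145883/549755813888 → NEW=0, ERR=43787128145883/549755813888
(3,5): OLD=1741133657880053/8796093022208 → NEW=255, ERR=-501870062782987/8796093022208
Row 0: ..#..#
Row 1: #..#..
Row 2: ..#.#.
Row 3: #..#.#

Answer: ..#..#
#..#..
..#.#.
#..#.#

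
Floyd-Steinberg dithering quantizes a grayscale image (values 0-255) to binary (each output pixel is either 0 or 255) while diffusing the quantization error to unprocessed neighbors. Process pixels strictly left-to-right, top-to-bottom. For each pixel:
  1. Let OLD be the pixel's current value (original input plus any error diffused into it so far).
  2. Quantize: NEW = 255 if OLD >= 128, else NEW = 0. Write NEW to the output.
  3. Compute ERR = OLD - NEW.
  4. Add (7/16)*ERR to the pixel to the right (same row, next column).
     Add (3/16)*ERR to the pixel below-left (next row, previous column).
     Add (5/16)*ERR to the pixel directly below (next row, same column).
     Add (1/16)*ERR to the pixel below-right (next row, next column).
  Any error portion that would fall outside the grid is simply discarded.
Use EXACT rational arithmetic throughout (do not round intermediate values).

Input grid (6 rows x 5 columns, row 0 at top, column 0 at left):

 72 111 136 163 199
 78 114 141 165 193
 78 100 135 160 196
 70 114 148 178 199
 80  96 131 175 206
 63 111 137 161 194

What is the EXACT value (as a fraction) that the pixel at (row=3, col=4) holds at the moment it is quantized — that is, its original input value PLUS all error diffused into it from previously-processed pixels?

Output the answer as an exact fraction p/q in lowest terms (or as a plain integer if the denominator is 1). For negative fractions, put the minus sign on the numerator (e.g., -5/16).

(0,0): OLD=72 → NEW=0, ERR=72
(0,1): OLD=285/2 → NEW=255, ERR=-225/2
(0,2): OLD=2777/32 → NEW=0, ERR=2777/32
(0,3): OLD=102895/512 → NEW=255, ERR=-27665/512
(0,4): OLD=1436553/8192 → NEW=255, ERR=-652407/8192
(1,0): OLD=2541/32 → NEW=0, ERR=2541/32
(1,1): OLD=34395/256 → NEW=255, ERR=-30885/256
(1,2): OLD=804247/8192 → NEW=0, ERR=804247/8192
(1,3): OLD=5949275/32768 → NEW=255, ERR=-2406565/32768
(1,4): OLD=69522929/524288 → NEW=255, ERR=-64170511/524288
(2,0): OLD=328473/4096 → NEW=0, ERR=328473/4096
(2,1): OLD=15827459/131072 → NEW=0, ERR=15827459/131072
(2,2): OLD=413555593/2097152 → NEW=255, ERR=-121218167/2097152
(2,3): OLD=3185922251/33554432 → NEW=0, ERR=3185922251/33554432
(2,4): OLD=104529268429/536870912 → NEW=255, ERR=-32372814131/536870912
(3,0): OLD=246838697/2097152 → NEW=0, ERR=246838697/2097152
(3,1): OLD=3311898261/16777216 → NEW=255, ERR=-966291819/16777216
(3,2): OLD=69840952407/536870912 → NEW=255, ERR=-67061130153/536870912
(3,3): OLD=148287991655/1073741824 → NEW=255, ERR=-125516173465/1073741824
(3,4): OLD=2318402124083/17179869184 → NEW=255, ERR=-2062464517837/17179869184
Target (3,4): original=199, with diffused error = 2318402124083/17179869184

Answer: 2318402124083/17179869184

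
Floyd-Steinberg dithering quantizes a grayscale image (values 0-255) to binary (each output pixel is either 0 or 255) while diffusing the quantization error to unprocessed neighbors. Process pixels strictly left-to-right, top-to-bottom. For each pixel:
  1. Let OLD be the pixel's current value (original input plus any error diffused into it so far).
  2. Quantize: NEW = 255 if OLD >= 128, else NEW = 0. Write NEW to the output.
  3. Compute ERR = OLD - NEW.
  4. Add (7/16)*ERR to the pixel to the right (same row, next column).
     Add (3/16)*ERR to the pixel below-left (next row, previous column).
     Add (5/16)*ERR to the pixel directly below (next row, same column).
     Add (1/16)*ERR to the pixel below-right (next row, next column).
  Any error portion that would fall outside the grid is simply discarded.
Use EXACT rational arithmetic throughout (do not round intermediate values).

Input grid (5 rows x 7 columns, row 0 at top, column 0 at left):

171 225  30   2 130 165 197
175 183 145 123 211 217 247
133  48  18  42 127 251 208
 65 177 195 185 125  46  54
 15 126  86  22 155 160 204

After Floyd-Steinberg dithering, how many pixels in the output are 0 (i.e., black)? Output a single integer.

(0,0): OLD=171 → NEW=255, ERR=-84
(0,1): OLD=753/4 → NEW=255, ERR=-267/4
(0,2): OLD=51/64 → NEW=0, ERR=51/64
(0,3): OLD=2405/1024 → NEW=0, ERR=2405/1024
(0,4): OLD=2146755/16384 → NEW=255, ERR=-2031165/16384
(0,5): OLD=29035605/262144 → NEW=0, ERR=29035605/262144
(0,6): OLD=1029527123/4194304 → NEW=255, ERR=-40020397/4194304
(1,0): OLD=8719/64 → NEW=255, ERR=-7601/64
(1,1): OLD=53801/512 → NEW=0, ERR=53801/512
(1,2): OLD=3071837/16384 → NEW=255, ERR=-1106083/16384
(1,3): OLD=4653273/65536 → NEW=0, ERR=4653273/65536
(1,4): OLD=940519083/4194304 → NEW=255, ERR=-129028437/4194304
(1,5): OLD=7671116699/33554432 → NEW=255, ERR=-885263461/33554432
(1,6): OLD=128526012597/536870912 → NEW=255, ERR=-8376069963/536870912
(2,0): OLD=946899/8192 → NEW=0, ERR=946899/8192
(2,1): OLD=29183553/262144 → NEW=0, ERR=29183553/262144
(2,2): OLD=274681091/4194304 → NEW=0, ERR=274681091/4194304
(2,3): OLD=2780072363/33554432 → NEW=0, ERR=2780072363/33554432
(2,4): OLD=41104330139/268435456 → NEW=255, ERR=-27346711141/268435456
(2,5): OLD=1660754699913/8589934592 → NEW=255, ERR=-529678621047/8589934592
(2,6): OLD=23982838931791/137438953472 → NEW=255, ERR=-11064094203569/137438953472
(3,0): OLD=511684259/4194304 → NEW=0, ERR=511684259/4194304
(3,1): OLD=9551799271/33554432 → NEW=255, ERR=995419111/33554432
(3,2): OLD=67360358565/268435456 → NEW=255, ERR=-1090682715/268435456
(3,3): OLD=208419130419/1073741824 → NEW=255, ERR=-65385034701/1073741824
(3,4): OLD=8265496119971/137438953472 → NEW=0, ERR=8265496119971/137438953472
(3,5): OLD=34722727098265/1099511627776 → NEW=0, ERR=34722727098265/1099511627776
(3,6): OLD=682674504449543/17592186044416 → NEW=0, ERR=682674504449543/17592186044416
(4,0): OLD=31506691373/536870912 → NEW=0, ERR=31506691373/536870912
(4,1): OLD=1441463615945/8589934592 → NEW=255, ERR=-748969705015/8589934592
(4,2): OLD=5088039288679/137438953472 → NEW=0, ERR=5088039288679/137438953472
(4,3): OLD=33193211622045/1099511627776 → NEW=0, ERR=33193211622045/1099511627776
(4,4): OLD=1663487534399303/8796093022208 → NEW=255, ERR=-579516186263737/8796093022208
(4,5): OLD=42806594850578759/281474976710656 → NEW=255, ERR=-28969524210638521/281474976710656
(4,6): OLD=779450633002230817/4503599627370496 → NEW=255, ERR=-368967271977245663/4503599627370496
Output grid:
  Row 0: ##..#.#  (3 black, running=3)
  Row 1: #.#.###  (2 black, running=5)
  Row 2: ....###  (4 black, running=9)
  Row 3: .###...  (4 black, running=13)
  Row 4: .#..###  (3 black, running=16)

Answer: 16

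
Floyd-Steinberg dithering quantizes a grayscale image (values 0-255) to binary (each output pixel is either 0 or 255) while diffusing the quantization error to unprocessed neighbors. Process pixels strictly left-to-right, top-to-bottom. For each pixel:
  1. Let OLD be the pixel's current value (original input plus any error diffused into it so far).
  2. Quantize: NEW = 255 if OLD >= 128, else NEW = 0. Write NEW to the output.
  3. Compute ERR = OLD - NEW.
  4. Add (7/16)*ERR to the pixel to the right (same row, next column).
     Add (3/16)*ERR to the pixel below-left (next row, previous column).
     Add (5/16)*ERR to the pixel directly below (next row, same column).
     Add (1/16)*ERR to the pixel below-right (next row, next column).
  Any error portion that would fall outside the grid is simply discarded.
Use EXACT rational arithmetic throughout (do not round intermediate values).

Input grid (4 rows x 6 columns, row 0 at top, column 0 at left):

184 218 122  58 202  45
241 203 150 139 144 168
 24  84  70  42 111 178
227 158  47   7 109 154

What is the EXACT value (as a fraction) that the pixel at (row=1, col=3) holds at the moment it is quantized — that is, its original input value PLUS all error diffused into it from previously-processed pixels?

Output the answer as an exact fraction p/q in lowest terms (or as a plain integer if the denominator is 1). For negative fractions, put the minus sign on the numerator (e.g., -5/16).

Answer: 34299499/262144

Derivation:
(0,0): OLD=184 → NEW=255, ERR=-71
(0,1): OLD=2991/16 → NEW=255, ERR=-1089/16
(0,2): OLD=23609/256 → NEW=0, ERR=23609/256
(0,3): OLD=402831/4096 → NEW=0, ERR=402831/4096
(0,4): OLD=16058089/65536 → NEW=255, ERR=-653591/65536
(0,5): OLD=42610783/1048576 → NEW=0, ERR=42610783/1048576
(1,0): OLD=52749/256 → NEW=255, ERR=-12531/256
(1,1): OLD=354651/2048 → NEW=255, ERR=-167589/2048
(1,2): OLD=10302583/65536 → NEW=255, ERR=-6409097/65536
(1,3): OLD=34299499/262144 → NEW=255, ERR=-32547221/262144
Target (1,3): original=139, with diffused error = 34299499/262144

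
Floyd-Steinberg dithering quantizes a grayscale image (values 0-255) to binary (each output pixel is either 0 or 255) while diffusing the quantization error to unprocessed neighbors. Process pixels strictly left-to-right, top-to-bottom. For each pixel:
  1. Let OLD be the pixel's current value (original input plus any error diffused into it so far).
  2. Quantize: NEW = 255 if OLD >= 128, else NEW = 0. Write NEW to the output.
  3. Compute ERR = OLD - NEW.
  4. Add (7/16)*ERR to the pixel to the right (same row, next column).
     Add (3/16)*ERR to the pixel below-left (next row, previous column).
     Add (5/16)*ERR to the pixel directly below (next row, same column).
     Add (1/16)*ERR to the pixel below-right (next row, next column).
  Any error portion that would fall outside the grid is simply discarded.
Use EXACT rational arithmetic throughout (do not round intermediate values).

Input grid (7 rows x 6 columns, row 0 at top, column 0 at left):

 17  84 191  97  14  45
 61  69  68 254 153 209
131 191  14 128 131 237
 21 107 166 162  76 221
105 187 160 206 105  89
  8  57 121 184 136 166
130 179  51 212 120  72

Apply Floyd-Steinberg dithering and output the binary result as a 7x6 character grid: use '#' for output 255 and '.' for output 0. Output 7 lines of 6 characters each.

(0,0): OLD=17 → NEW=0, ERR=17
(0,1): OLD=1463/16 → NEW=0, ERR=1463/16
(0,2): OLD=59137/256 → NEW=255, ERR=-6143/256
(0,3): OLD=354311/4096 → NEW=0, ERR=354311/4096
(0,4): OLD=3397681/65536 → NEW=0, ERR=3397681/65536
(0,5): OLD=70969687/1048576 → NEW=0, ERR=70969687/1048576
(1,0): OLD=21365/256 → NEW=0, ERR=21365/256
(1,1): OLD=267571/2048 → NEW=255, ERR=-254669/2048
(1,2): OLD=1837103/65536 → NEW=0, ERR=1837103/65536
(1,3): OLD=79040835/262144 → NEW=255, ERR=12194115/262144
(1,4): OLD=3483776425/16777216 → NEW=255, ERR=-794413655/16777216
(1,5): OLD=57089496015/268435456 → NEW=255, ERR=-11361545265/268435456
(2,0): OLD=4383201/32768 → NEW=255, ERR=-3972639/32768
(2,1): OLD=114894779/1048576 → NEW=0, ERR=114894779/1048576
(2,2): OLD=1202051569/16777216 → NEW=0, ERR=1202051569/16777216
(2,3): OLD=22381636777/134217728 → NEW=255, ERR=-11843883863/134217728
(2,4): OLD=311675387259/4294967296 → NEW=0, ERR=311675387259/4294967296
(2,5): OLD=17355950180365/68719476736 → NEW=255, ERR=-167516387315/68719476736
(3,0): OLD=61383633/16777216 → NEW=0, ERR=61383633/16777216
(3,1): OLD=19958012541/134217728 → NEW=255, ERR=-14267508099/134217728
(3,2): OLD=141933335879/1073741824 → NEW=255, ERR=-131870829241/1073741824
(3,3): OLD=6787901957845/68719476736 → NEW=0, ERR=6787901957845/68719476736
(3,4): OLD=74722805348405/549755813888 → NEW=255, ERR=-65464927193035/549755813888
(3,5): OLD=1518875861633275/8796093022208 → NEW=255, ERR=-724127859029765/8796093022208
(4,0): OLD=185138604063/2147483648 → NEW=0, ERR=185138604063/2147483648
(4,1): OLD=5796472784915/34359738368 → NEW=255, ERR=-2965260498925/34359738368
(4,2): OLD=105268289828937/1099511627776 → NEW=0, ERR=105268289828937/1099511627776
(4,3): OLD=4376075218278861/17592186044416 → NEW=255, ERR=-109932223047219/17592186044416
(4,4): OLD=15703894389432477/281474976710656 → NEW=0, ERR=15703894389432477/281474976710656
(4,5): OLD=361369127394405163/4503599627370496 → NEW=0, ERR=361369127394405163/4503599627370496
(5,0): OLD=10313353339369/549755813888 → NEW=0, ERR=10313353339369/549755813888
(5,1): OLD=1083295706221945/17592186044416 → NEW=0, ERR=1083295706221945/17592186044416
(5,2): OLD=24107497633633347/140737488355328 → NEW=255, ERR=-11780561896975293/140737488355328
(5,3): OLD=729000252399244945/4503599627370496 → NEW=255, ERR=-419417652580231535/4503599627370496
(5,4): OLD=1147023188166788017/9007199254740992 → NEW=0, ERR=1147023188166788017/9007199254740992
(5,5): OLD=36068499432165481765/144115188075855872 → NEW=255, ERR=-680873527177765595/144115188075855872
(6,0): OLD=41491770625350155/281474976710656 → NEW=255, ERR=-30284348435867125/281474976710656
(6,1): OLD=615414616273909679/4503599627370496 → NEW=255, ERR=-533003288705566801/4503599627370496
(6,2): OLD=-730476221367141609/18014398509481984 → NEW=0, ERR=-730476221367141609/18014398509481984
(6,3): OLD=52977380349176158363/288230376151711744 → NEW=255, ERR=-20521365569510336357/288230376151711744
(6,4): OLD=562348502403198864891/4611686018427387904 → NEW=0, ERR=562348502403198864891/4611686018427387904
(6,5): OLD=9727437918043695889149/73786976294838206464 → NEW=255, ERR=-9088241037140046759171/73786976294838206464
Row 0: ..#...
Row 1: .#.###
Row 2: #..#.#
Row 3: .##.##
Row 4: .#.#..
Row 5: ..##.#
Row 6: ##.#.#

Answer: ..#...
.#.###
#..#.#
.##.##
.#.#..
..##.#
##.#.#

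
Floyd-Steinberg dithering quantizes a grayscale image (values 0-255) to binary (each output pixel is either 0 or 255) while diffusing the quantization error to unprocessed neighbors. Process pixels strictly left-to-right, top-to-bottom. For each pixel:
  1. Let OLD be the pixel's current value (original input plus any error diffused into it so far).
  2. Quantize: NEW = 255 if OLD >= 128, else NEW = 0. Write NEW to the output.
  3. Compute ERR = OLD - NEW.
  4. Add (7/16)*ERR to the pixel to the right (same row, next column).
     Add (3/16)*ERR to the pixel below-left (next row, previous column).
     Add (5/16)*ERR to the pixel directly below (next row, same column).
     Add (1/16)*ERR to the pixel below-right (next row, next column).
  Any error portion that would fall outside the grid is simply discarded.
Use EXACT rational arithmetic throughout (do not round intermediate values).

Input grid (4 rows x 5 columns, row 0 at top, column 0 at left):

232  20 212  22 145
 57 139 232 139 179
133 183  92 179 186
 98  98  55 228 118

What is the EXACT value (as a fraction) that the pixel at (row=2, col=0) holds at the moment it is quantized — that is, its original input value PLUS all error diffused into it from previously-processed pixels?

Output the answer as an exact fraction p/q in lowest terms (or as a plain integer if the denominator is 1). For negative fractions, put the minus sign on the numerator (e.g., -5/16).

(0,0): OLD=232 → NEW=255, ERR=-23
(0,1): OLD=159/16 → NEW=0, ERR=159/16
(0,2): OLD=55385/256 → NEW=255, ERR=-9895/256
(0,3): OLD=20847/4096 → NEW=0, ERR=20847/4096
(0,4): OLD=9648649/65536 → NEW=255, ERR=-7063031/65536
(1,0): OLD=13229/256 → NEW=0, ERR=13229/256
(1,1): OLD=319547/2048 → NEW=255, ERR=-202693/2048
(1,2): OLD=11678295/65536 → NEW=255, ERR=-5033385/65536
(1,3): OLD=22115979/262144 → NEW=0, ERR=22115979/262144
(1,4): OLD=765665857/4194304 → NEW=255, ERR=-303881663/4194304
(2,0): OLD=4279225/32768 → NEW=255, ERR=-4076615/32768
Target (2,0): original=133, with diffused error = 4279225/32768

Answer: 4279225/32768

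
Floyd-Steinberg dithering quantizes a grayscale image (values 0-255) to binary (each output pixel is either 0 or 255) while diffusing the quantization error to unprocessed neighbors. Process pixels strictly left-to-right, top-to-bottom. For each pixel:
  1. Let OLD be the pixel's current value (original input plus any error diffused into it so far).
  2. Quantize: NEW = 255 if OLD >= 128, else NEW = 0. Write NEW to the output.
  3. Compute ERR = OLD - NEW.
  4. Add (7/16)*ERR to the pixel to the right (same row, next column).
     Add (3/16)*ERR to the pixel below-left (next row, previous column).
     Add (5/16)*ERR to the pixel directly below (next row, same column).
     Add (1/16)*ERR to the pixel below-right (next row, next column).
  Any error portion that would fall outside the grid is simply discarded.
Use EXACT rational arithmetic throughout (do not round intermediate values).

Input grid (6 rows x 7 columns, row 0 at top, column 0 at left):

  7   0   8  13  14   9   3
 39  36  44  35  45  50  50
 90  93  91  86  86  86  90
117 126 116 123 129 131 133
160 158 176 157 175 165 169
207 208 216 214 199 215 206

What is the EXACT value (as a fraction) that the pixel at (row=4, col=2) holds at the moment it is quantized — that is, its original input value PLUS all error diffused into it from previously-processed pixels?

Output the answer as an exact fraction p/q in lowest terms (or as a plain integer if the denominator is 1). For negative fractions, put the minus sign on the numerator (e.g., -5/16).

Answer: 116979136247803/549755813888

Derivation:
(0,0): OLD=7 → NEW=0, ERR=7
(0,1): OLD=49/16 → NEW=0, ERR=49/16
(0,2): OLD=2391/256 → NEW=0, ERR=2391/256
(0,3): OLD=69985/4096 → NEW=0, ERR=69985/4096
(0,4): OLD=1407399/65536 → NEW=0, ERR=1407399/65536
(0,5): OLD=19288977/1048576 → NEW=0, ERR=19288977/1048576
(0,6): OLD=185354487/16777216 → NEW=0, ERR=185354487/16777216
(1,0): OLD=10691/256 → NEW=0, ERR=10691/256
(1,1): OLD=117589/2048 → NEW=0, ERR=117589/2048
(1,2): OLD=4943609/65536 → NEW=0, ERR=4943609/65536
(1,3): OLD=20434629/262144 → NEW=0, ERR=20434629/262144
(1,4): OLD=1515519343/16777216 → NEW=0, ERR=1515519343/16777216
(1,5): OLD=13244941983/134217728 → NEW=0, ERR=13244941983/134217728
(1,6): OLD=209971944817/2147483648 → NEW=0, ERR=209971944817/2147483648
(2,0): OLD=3729527/32768 → NEW=0, ERR=3729527/32768
(2,1): OLD=186112909/1048576 → NEW=255, ERR=-81273971/1048576
(2,2): OLD=1658718695/16777216 → NEW=0, ERR=1658718695/16777216
(2,3): OLD=23523841647/134217728 → NEW=255, ERR=-10701678993/134217728
(2,4): OLD=110294985247/1073741824 → NEW=0, ERR=110294985247/1073741824
(2,5): OLD=6382564962101/34359738368 → NEW=255, ERR=-2379168321739/34359738368
(2,6): OLD=53012305730755/549755813888 → NEW=0, ERR=53012305730755/549755813888
(3,0): OLD=2315836679/16777216 → NEW=255, ERR=-1962353401/16777216
(3,1): OLD=10235074939/134217728 → NEW=0, ERR=10235074939/134217728
(3,2): OLD=172297135137/1073741824 → NEW=255, ERR=-101507029983/1073741824
(3,3): OLD=352887623063/4294967296 → NEW=0, ERR=352887623063/4294967296
(3,4): OLD=98450269735175/549755813888 → NEW=255, ERR=-41737462806265/549755813888
(3,5): OLD=442650215082501/4398046511104 → NEW=0, ERR=442650215082501/4398046511104
(3,6): OLD=14273553165254427/70368744177664 → NEW=255, ERR=-3670476600049893/70368744177664
(4,0): OLD=295808472457/2147483648 → NEW=255, ERR=-251799857783/2147483648
(4,1): OLD=3624822237557/34359738368 → NEW=0, ERR=3624822237557/34359738368
(4,2): OLD=116979136247803/549755813888 → NEW=255, ERR=-23208596293637/549755813888
Target (4,2): original=176, with diffused error = 116979136247803/549755813888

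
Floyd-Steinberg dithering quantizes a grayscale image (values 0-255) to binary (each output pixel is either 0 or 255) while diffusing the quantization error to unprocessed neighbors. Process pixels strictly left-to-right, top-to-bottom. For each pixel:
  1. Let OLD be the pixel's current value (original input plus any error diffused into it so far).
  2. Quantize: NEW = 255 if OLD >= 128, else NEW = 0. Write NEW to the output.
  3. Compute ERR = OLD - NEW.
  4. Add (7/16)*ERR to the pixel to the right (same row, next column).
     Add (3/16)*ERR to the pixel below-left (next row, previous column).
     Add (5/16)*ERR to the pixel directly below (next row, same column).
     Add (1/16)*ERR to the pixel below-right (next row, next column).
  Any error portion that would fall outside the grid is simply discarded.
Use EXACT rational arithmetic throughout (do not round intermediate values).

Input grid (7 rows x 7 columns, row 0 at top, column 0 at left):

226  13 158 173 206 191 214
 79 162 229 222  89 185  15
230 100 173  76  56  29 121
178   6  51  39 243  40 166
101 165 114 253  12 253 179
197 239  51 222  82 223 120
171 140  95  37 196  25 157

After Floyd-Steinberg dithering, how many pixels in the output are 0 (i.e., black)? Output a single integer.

(0,0): OLD=226 → NEW=255, ERR=-29
(0,1): OLD=5/16 → NEW=0, ERR=5/16
(0,2): OLD=40483/256 → NEW=255, ERR=-24797/256
(0,3): OLD=535029/4096 → NEW=255, ERR=-509451/4096
(0,4): OLD=9934259/65536 → NEW=255, ERR=-6777421/65536
(0,5): OLD=152836069/1048576 → NEW=255, ERR=-114550811/1048576
(0,6): OLD=2788468547/16777216 → NEW=255, ERR=-1489721533/16777216
(1,0): OLD=17919/256 → NEW=0, ERR=17919/256
(1,1): OLD=353785/2048 → NEW=255, ERR=-168455/2048
(1,2): OLD=9138541/65536 → NEW=255, ERR=-7573139/65536
(1,3): OLD=28083881/262144 → NEW=0, ERR=28083881/262144
(1,4): OLD=1263255323/16777216 → NEW=0, ERR=1263255323/16777216
(1,5): OLD=21567548683/134217728 → NEW=255, ERR=-12657971957/134217728
(1,6): OLD=-130644914107/2147483648 → NEW=0, ERR=-130644914107/2147483648
(2,0): OLD=7748035/32768 → NEW=255, ERR=-607805/32768
(2,1): OLD=51263377/1048576 → NEW=0, ERR=51263377/1048576
(2,2): OLD=2906208499/16777216 → NEW=255, ERR=-1371981581/16777216
(2,3): OLD=10817553947/134217728 → NEW=0, ERR=10817553947/134217728
(2,4): OLD=111458603019/1073741824 → NEW=0, ERR=111458603019/1073741824
(2,5): OLD=1313977037401/34359738368 → NEW=0, ERR=1313977037401/34359738368
(2,6): OLD=62026258792703/549755813888 → NEW=0, ERR=62026258792703/549755813888
(3,0): OLD=3042885779/16777216 → NEW=255, ERR=-1235304301/16777216
(3,1): OLD=-3681294057/134217728 → NEW=0, ERR=-3681294057/134217728
(3,2): OLD=33943859253/1073741824 → NEW=0, ERR=33943859253/1073741824
(3,3): OLD=396723264675/4294967296 → NEW=0, ERR=396723264675/4294967296
(3,4): OLD=180351767002259/549755813888 → NEW=255, ERR=40164034460819/549755813888
(3,5): OLD=490627853114985/4398046511104 → NEW=0, ERR=490627853114985/4398046511104
(3,6): OLD=17764845917792567/70368744177664 → NEW=255, ERR=-179183847511753/70368744177664
(4,0): OLD=156439794237/2147483648 → NEW=0, ERR=156439794237/2147483648
(4,1): OLD=6515476070809/34359738368 → NEW=255, ERR=-2246257213031/34359738368
(4,2): OLD=60958326846103/549755813888 → NEW=0, ERR=60958326846103/549755813888
(4,3): OLD=1521947035626669/4398046511104 → NEW=255, ERR=400445175295149/4398046511104
(4,4): OLD=3566115359001463/35184372088832 → NEW=0, ERR=3566115359001463/35184372088832
(4,5): OLD=378631964574852727/1125899906842624 → NEW=255, ERR=91527488329983607/1125899906842624
(4,6): OLD=3976535774103656305/18014398509481984 → NEW=255, ERR=-617135845814249615/18014398509481984
(5,0): OLD=114078307235803/549755813888 → NEW=255, ERR=-26109425305637/549755813888
(5,1): OLD=981361622994377/4398046511104 → NEW=255, ERR=-140140237337143/4398046511104
(5,2): OLD=2979985984081231/35184372088832 → NEW=0, ERR=2979985984081231/35184372088832
(5,3): OLD=88226138777530411/281474976710656 → NEW=255, ERR=16450019716313131/281474976710656
(5,4): OLD=2885456117140033401/18014398509481984 → NEW=255, ERR=-1708215502777872519/18014398509481984
(5,5): OLD=29807253977575650025/144115188075855872 → NEW=255, ERR=-6942118981767597335/144115188075855872
(5,6): OLD=215136412906938009991/2305843009213693952 → NEW=0, ERR=215136412906938009991/2305843009213693952
(6,0): OLD=10568257530143635/70368744177664 → NEW=255, ERR=-7375772235160685/70368744177664
(6,1): OLD=109322271790236975/1125899906842624 → NEW=0, ERR=109322271790236975/1125899906842624
(6,2): OLD=3114945854222893229/18014398509481984 → NEW=255, ERR=-1478725765695012691/18014398509481984
(6,3): OLD=989278091242210163/144115188075855872 → NEW=0, ERR=989278091242210163/144115188075855872
(6,4): OLD=47267201185364264505/288230376151711744 → NEW=255, ERR=-26231544733322230215/288230376151711744
(6,5): OLD=-675241165556728750499/36893488147419103232 → NEW=0, ERR=-675241165556728750499/36893488147419103232
(6,6): OLD=103383484640642221946811/590295810358705651712 → NEW=255, ERR=-47141947000827719239749/590295810358705651712
Output grid:
  Row 0: #.#####  (1 black, running=1)
  Row 1: .##..#.  (4 black, running=5)
  Row 2: #.#....  (5 black, running=10)
  Row 3: #...#.#  (4 black, running=14)
  Row 4: .#.#.##  (3 black, running=17)
  Row 5: ##.###.  (2 black, running=19)
  Row 6: #.#.#.#  (3 black, running=22)

Answer: 22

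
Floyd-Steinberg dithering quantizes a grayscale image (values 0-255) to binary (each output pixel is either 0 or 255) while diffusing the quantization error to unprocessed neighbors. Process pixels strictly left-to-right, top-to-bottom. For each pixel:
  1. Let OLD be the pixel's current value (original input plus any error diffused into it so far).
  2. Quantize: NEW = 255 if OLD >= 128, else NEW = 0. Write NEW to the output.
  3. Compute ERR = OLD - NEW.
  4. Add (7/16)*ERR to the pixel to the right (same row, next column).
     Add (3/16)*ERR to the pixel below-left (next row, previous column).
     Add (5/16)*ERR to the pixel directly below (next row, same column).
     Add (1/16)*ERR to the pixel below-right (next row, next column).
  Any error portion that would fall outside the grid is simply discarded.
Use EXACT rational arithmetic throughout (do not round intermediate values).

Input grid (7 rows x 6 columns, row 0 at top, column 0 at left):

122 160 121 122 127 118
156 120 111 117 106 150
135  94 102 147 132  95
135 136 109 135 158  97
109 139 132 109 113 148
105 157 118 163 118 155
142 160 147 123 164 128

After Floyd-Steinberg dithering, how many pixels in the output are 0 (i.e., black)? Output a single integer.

Answer: 21

Derivation:
(0,0): OLD=122 → NEW=0, ERR=122
(0,1): OLD=1707/8 → NEW=255, ERR=-333/8
(0,2): OLD=13157/128 → NEW=0, ERR=13157/128
(0,3): OLD=341955/2048 → NEW=255, ERR=-180285/2048
(0,4): OLD=2899541/32768 → NEW=0, ERR=2899541/32768
(0,5): OLD=82162771/524288 → NEW=255, ERR=-51530669/524288
(1,0): OLD=23849/128 → NEW=255, ERR=-8791/128
(1,1): OLD=106335/1024 → NEW=0, ERR=106335/1024
(1,2): OLD=5552395/32768 → NEW=255, ERR=-2803445/32768
(1,3): OLD=9840399/131072 → NEW=0, ERR=9840399/131072
(1,4): OLD=1195941933/8388608 → NEW=255, ERR=-943153107/8388608
(1,5): OLD=10150416427/134217728 → NEW=0, ERR=10150416427/134217728
(2,0): OLD=2179205/16384 → NEW=255, ERR=-1998715/16384
(2,1): OLD=27653831/524288 → NEW=0, ERR=27653831/524288
(2,2): OLD=997467541/8388608 → NEW=0, ERR=997467541/8388608
(2,3): OLD=13157032621/67108864 → NEW=255, ERR=-3955727699/67108864
(2,4): OLD=193163223047/2147483648 → NEW=0, ERR=193163223047/2147483648
(2,5): OLD=5186903825057/34359738368 → NEW=255, ERR=-3574829458783/34359738368
(3,0): OLD=895629173/8388608 → NEW=0, ERR=895629173/8388608
(3,1): OLD=14352191121/67108864 → NEW=255, ERR=-2760569199/67108864
(3,2): OLD=64642541667/536870912 → NEW=0, ERR=64642541667/536870912
(3,3): OLD=6650480774153/34359738368 → NEW=255, ERR=-2111252509687/34359738368
(3,4): OLD=37392943956009/274877906944 → NEW=255, ERR=-32700922314711/274877906944
(3,5): OLD=79435769572807/4398046511104 → NEW=0, ERR=79435769572807/4398046511104
(4,0): OLD=144581318139/1073741824 → NEW=255, ERR=-129222846981/1073741824
(4,1): OLD=1765092135935/17179869184 → NEW=0, ERR=1765092135935/17179869184
(4,2): OLD=110217501710797/549755813888 → NEW=255, ERR=-29970230830643/549755813888
(4,3): OLD=450070751609953/8796093022208 → NEW=0, ERR=450070751609953/8796093022208
(4,4): OLD=13757817850024945/140737488355328 → NEW=0, ERR=13757817850024945/140737488355328
(4,5): OLD=425537948282108407/2251799813685248 → NEW=255, ERR=-148671004207629833/2251799813685248
(5,0): OLD=23819628878445/274877906944 → NEW=0, ERR=23819628878445/274877906944
(5,1): OLD=1840803360388285/8796093022208 → NEW=255, ERR=-402200360274755/8796093022208
(5,2): OLD=6823971032991279/70368744177664 → NEW=0, ERR=6823971032991279/70368744177664
(5,3): OLD=532185698678799797/2251799813685248 → NEW=255, ERR=-42023253810938443/2251799813685248
(5,4): OLD=590883224919054149/4503599627370496 → NEW=255, ERR=-557534680060422331/4503599627370496
(5,5): OLD=6219724444580373673/72057594037927936 → NEW=0, ERR=6219724444580373673/72057594037927936
(6,0): OLD=22589262886183511/140737488355328 → NEW=255, ERR=-13298796644425129/140737488355328
(6,1): OLD=288159841040394891/2251799813685248 → NEW=0, ERR=288159841040394891/2251799813685248
(6,2): OLD=2044038590171479891/9007199254740992 → NEW=255, ERR=-252797219787473069/9007199254740992
(6,3): OLD=12644382730459541639/144115188075855872 → NEW=0, ERR=12644382730459541639/144115188075855872
(6,4): OLD=412092242238177208327/2305843009213693952 → NEW=255, ERR=-175897725111314749433/2305843009213693952
(6,5): OLD=4200780562032365521873/36893488147419103232 → NEW=0, ERR=4200780562032365521873/36893488147419103232
Output grid:
  Row 0: .#.#.#  (3 black, running=3)
  Row 1: #.#.#.  (3 black, running=6)
  Row 2: #..#.#  (3 black, running=9)
  Row 3: .#.##.  (3 black, running=12)
  Row 4: #.#..#  (3 black, running=15)
  Row 5: .#.##.  (3 black, running=18)
  Row 6: #.#.#.  (3 black, running=21)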